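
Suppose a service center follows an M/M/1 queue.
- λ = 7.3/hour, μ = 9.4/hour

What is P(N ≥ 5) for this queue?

ρ = λ/μ = 7.3/9.4 = 0.7766
P(N ≥ n) = ρⁿ
P(N ≥ 5) = 0.7766^5
P(N ≥ 5) = 0.2825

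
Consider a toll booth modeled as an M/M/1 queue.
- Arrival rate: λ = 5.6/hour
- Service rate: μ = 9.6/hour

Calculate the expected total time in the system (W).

First, compute utilization: ρ = λ/μ = 5.6/9.6 = 0.5833
For M/M/1: W = 1/(μ-λ)
W = 1/(9.6-5.6) = 1/4.00
W = 0.2500 hours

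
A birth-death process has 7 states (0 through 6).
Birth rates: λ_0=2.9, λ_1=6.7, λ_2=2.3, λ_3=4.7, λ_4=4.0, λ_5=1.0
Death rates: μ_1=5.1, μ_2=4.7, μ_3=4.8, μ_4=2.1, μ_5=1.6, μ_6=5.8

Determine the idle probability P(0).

Ratios P(n)/P(0) = (λ₀···λₙ₋₁)/(μ₁···μₙ):
P(1)/P(0) = (2.9)/(5.1) = 0.5686
P(2)/P(0) = (2.9×6.7)/(5.1×4.7) = 0.8106
P(3)/P(0) = (2.9×6.7×2.3)/(5.1×4.7×4.8) = 0.3884
P(4)/P(0) = (2.9×6.7×2.3×4.7)/(5.1×4.7×4.8×2.1) = 0.8693
P(5)/P(0) = (2.9×6.7×2.3×4.7×4.0)/(5.1×4.7×4.8×2.1×1.6) = 2.1733
P(6)/P(0) = (2.9×6.7×2.3×4.7×4.0×1.0)/(5.1×4.7×4.8×2.1×1.6×5.8) = 0.3747

Normalization: ∑ P(n) = 1
P(0) × (1.0000 + 0.5686 + 0.8106 + 0.3884 + 0.8693 + 2.1733 + 0.3747) = 1
P(0) × 6.1849 = 1
P(0) = 1/6.1849 = 0.1617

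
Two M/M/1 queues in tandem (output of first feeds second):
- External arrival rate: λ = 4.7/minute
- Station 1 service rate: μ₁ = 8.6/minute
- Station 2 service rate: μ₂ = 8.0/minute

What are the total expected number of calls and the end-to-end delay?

By Jackson's theorem, each station behaves as independent M/M/1.
Station 1: ρ₁ = 4.7/8.6 = 0.5465, L₁ = ρ₁/(1-ρ₁) = λ/(μ₁-λ) = 4.7/3.90 = 1.20513
Station 2: ρ₂ = 4.7/8.0 = 0.5875, L₂ = ρ₂/(1-ρ₂) = λ/(μ₂-λ) = 4.7/3.30 = 1.42424
Total: L = L₁ + L₂ = 1.20513 + 1.42424 = 2.6294
W = L/λ = 2.6294/4.7 = 0.5594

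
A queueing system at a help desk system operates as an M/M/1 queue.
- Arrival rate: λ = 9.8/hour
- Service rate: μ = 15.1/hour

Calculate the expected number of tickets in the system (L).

ρ = λ/μ = 9.8/15.1 = 0.6490
For M/M/1: L = λ/(μ-λ)
L = 9.8/(15.1-9.8) = 9.8/5.30
L = 1.8491 tickets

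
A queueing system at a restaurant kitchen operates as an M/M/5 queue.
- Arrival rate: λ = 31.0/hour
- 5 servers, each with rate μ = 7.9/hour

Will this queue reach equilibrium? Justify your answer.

Stability requires ρ = λ/(cμ) < 1
ρ = 31.0/(5 × 7.9) = 31.0/39.50 = 0.7848
Since 0.7848 < 1, the system is STABLE.
The servers are busy 78.48% of the time.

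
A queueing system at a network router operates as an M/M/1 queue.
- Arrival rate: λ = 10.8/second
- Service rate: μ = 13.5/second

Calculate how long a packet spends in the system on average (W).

First, compute utilization: ρ = λ/μ = 10.8/13.5 = 0.8000
For M/M/1: W = 1/(μ-λ)
W = 1/(13.5-10.8) = 1/2.70
W = 0.3704 seconds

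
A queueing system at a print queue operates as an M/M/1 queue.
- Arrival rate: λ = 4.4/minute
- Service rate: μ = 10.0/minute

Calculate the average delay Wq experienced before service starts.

First, compute utilization: ρ = λ/μ = 4.4/10.0 = 0.4400
For M/M/1: Wq = λ/(μ(μ-λ))
Wq = 4.4/(10.0 × (10.0-4.4))
Wq = 4.4/(10.0 × 5.60)
Wq = 0.07857 minutes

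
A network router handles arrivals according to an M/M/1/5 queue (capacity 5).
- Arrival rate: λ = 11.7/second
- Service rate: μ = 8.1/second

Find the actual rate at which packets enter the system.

ρ = λ/μ = 11.7/8.1 = 1.44444
P₀ = (1-ρ)/(1-ρ^(K+1)) = (1-1.44444)/(1-1.44444^6) = -0.44444/-8.0823 = 0.05499
P_K = P₀×ρ^K = 0.05499 × 1.44444^5 = 0.05499 × 6.2878 = 0.3458
λ_eff = λ(1-P_K) = 11.7 × (1 - 0.34576) = 11.7 × 0.65424 = 7.6546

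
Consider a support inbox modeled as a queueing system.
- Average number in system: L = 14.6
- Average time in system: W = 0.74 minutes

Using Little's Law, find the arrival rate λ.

Little's Law: L = λW, so λ = L/W
λ = 14.6/0.74 = 19.7297 emails/minute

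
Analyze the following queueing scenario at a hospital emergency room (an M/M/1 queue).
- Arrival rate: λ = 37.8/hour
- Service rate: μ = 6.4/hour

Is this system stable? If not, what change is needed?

Stability requires ρ = λ/(cμ) < 1
ρ = 37.8/(1 × 6.4) = 37.8/6.40 = 5.9062
Since 5.9062 ≥ 1, the system is UNSTABLE.
Queue grows without bound. Need μ > λ = 37.8.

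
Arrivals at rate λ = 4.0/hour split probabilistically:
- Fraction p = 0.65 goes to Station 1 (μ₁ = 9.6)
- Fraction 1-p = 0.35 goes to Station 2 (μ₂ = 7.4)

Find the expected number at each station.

Effective rates: λ₁ = 4.0×0.65 = 2.6, λ₂ = 4.0×0.35 = 1.4
Station 1: ρ₁ = 2.6/9.6 = 0.2708, L₁ = ρ₁/(1-ρ₁) = 0.2708/(1-0.2708) = 0.3714
Station 2: ρ₂ = 1.4/7.4 = 0.1892, L₂ = ρ₂/(1-ρ₂) = 0.1892/(1-0.1892) = 0.2333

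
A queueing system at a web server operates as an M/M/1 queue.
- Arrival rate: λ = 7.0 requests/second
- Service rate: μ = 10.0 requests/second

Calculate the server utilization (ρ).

Server utilization: ρ = λ/μ
ρ = 7.0/10.0 = 0.7000
The server is busy 70.00% of the time.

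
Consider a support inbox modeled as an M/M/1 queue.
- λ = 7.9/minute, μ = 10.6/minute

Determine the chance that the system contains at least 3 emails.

ρ = λ/μ = 7.9/10.6 = 0.7453
P(N ≥ n) = ρⁿ
P(N ≥ 3) = 0.7453^3
P(N ≥ 3) = 0.4140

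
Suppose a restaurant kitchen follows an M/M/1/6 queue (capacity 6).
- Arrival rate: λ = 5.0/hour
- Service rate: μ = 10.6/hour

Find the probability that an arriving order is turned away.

ρ = λ/μ = 5.0/10.6 = 0.4717
P₀ = (1-ρ)/(1-ρ^(K+1)) = (1-0.4717)/(1-0.4717^7) = 0.5283/0.9948 = 0.5311
P_K = P₀×ρ^K = 0.53106 × 0.4717^6 = 0.53106 × 0.011015 = 0.005850
Blocking probability = 0.58%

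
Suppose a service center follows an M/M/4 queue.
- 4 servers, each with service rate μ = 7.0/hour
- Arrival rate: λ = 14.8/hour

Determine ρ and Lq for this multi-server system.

Traffic intensity: ρ = λ/(cμ) = 14.8/(4×7.0) = 0.5286
Since ρ = 0.5286 < 1, system is stable.
Offered load a = λ/μ = cρ = 14.8/7.0 = 2.1143
P₀ = [ Σₙ₌₀^3 aⁿ/n! + a^4/(4!(1-ρ)) ]⁻¹
Σ = a^0/0! + a^1/1! + a^2/2! + a^3/3! = 1.0000 + 2.1143 + 2.2351 + 1.5752 = 6.9246
a^4/(4!(1-ρ)) = 19.9827/(24 × 0.47143) = 1.7661
P₀ = 1/(6.9246 + 1.7661) = 0.1151
Lq = P₀·a^4·ρ / (4!(1-ρ)²) = 0.115065 × 19.9827 × 0.528571 / (24 × 0.222245) = 0.2279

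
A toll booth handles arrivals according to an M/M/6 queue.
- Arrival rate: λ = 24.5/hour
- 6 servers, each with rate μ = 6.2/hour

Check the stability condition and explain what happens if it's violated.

Stability requires ρ = λ/(cμ) < 1
ρ = 24.5/(6 × 6.2) = 24.5/37.20 = 0.6586
Since 0.6586 < 1, the system is STABLE.
The servers are busy 65.86% of the time.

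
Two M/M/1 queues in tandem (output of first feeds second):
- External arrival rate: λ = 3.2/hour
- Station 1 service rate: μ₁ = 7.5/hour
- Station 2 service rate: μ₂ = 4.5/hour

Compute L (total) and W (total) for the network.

By Jackson's theorem, each station behaves as independent M/M/1.
Station 1: ρ₁ = 3.2/7.5 = 0.4267, L₁ = ρ₁/(1-ρ₁) = λ/(μ₁-λ) = 3.2/4.30 = 0.7442
Station 2: ρ₂ = 3.2/4.5 = 0.7111, L₂ = ρ₂/(1-ρ₂) = λ/(μ₂-λ) = 3.2/1.30 = 2.4615
Total: L = L₁ + L₂ = 0.7442 + 2.4615 = 3.2057
W = L/λ = 3.2057/3.2 = 1.0018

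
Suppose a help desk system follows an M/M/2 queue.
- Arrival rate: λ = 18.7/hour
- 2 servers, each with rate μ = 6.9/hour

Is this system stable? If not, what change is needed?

Stability requires ρ = λ/(cμ) < 1
ρ = 18.7/(2 × 6.9) = 18.7/13.80 = 1.3551
Since 1.3551 ≥ 1, the system is UNSTABLE.
Need c > λ/μ = 18.7/6.9 = 2.71.
Minimum servers needed: c = 3.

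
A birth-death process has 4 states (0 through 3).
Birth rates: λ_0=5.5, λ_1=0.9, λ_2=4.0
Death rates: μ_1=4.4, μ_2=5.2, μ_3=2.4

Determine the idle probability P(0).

Ratios P(n)/P(0) = (λ₀···λₙ₋₁)/(μ₁···μₙ):
P(1)/P(0) = (5.5)/(4.4) = 1.2500
P(2)/P(0) = (5.5×0.9)/(4.4×5.2) = 0.2163
P(3)/P(0) = (5.5×0.9×4.0)/(4.4×5.2×2.4) = 0.3606

Normalization: ∑ P(n) = 1
P(0) × (1.0000 + 1.2500 + 0.2163 + 0.3606) = 1
P(0) × 2.8269 = 1
P(0) = 1/2.8269 = 0.3537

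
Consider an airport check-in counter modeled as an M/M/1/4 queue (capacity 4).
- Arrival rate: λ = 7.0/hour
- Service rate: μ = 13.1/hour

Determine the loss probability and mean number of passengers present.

ρ = λ/μ = 7.0/13.1 = 0.53435
P₀ = (1-ρ)/(1-ρ^(K+1)) = (1-0.53435)/(1-0.53435^5) = 0.4657/0.9564 = 0.4869
P_K = P₀×ρ^K = 0.48686 × 0.53435^4 = 0.48686 × 0.081527 = 0.03969
Blocking probability P_4 = 0.03969 (3.97%)
L = ρ[1 - (K+1)ρ^K + Kρ^(K+1)] / [(1-ρ)(1-ρ^(K+1))]
L = 0.53435 × (1 - 5×0.08153 + 4×0.04356) / ((1 - 0.53435) × (1 - 0.04356)) = 0.9198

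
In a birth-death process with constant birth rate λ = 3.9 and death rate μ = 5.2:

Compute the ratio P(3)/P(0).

For constant rates: P(n)/P(0) = (λ/μ)^n
P(3)/P(0) = (3.9/5.2)^3 = 0.7500^3 = 0.4219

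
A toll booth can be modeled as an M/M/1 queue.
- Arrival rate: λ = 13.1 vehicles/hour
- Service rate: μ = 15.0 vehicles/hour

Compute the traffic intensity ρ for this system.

Server utilization: ρ = λ/μ
ρ = 13.1/15.0 = 0.8733
The server is busy 87.33% of the time.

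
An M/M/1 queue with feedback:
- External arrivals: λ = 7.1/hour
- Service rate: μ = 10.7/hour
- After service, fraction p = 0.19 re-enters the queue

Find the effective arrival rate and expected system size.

Effective arrival rate: λ_eff = λ/(1-p) = 7.1/(1-0.19) = 7.1/0.81 = 8.7654
ρ = λ_eff/μ = 8.7654/10.7 = 0.8192
L = ρ/(1-ρ) = 0.8192/(1-0.8192) = 4.5310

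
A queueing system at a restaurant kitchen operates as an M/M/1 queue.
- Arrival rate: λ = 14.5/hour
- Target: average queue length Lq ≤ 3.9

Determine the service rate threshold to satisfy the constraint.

For M/M/1: Lq = λ²/(μ(μ-λ))
Need Lq ≤ 3.9, i.e. μ(μ-λ) ≥ λ²/3.9
μ² - 14.5μ - 210.25/3.9 ≥ 0  →  μ² - 14.5μ - 53.91026 ≥ 0
Quadratic formula (positive root): μ = [λ + √(λ² + 4×53.91026)]/2
Discriminant: 210.25 + 4×53.91026 = 425.8910, √425.8910 = 20.6371
μ ≥ (14.5 + 20.6371)/2 = 17.5686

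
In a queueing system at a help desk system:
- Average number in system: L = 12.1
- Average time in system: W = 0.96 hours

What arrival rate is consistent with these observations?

Little's Law: L = λW, so λ = L/W
λ = 12.1/0.96 = 12.6042 tickets/hour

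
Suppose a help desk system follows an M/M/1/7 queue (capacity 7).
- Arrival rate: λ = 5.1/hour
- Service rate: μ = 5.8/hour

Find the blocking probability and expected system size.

ρ = λ/μ = 5.1/5.8 = 0.87931
P₀ = (1-ρ)/(1-ρ^(K+1)) = (1-0.87931)/(1-0.87931^8) = 0.1207/0.6426 = 0.1878
P_K = P₀×ρ^K = 0.18781 × 0.87931^7 = 0.18781 × 0.40644 = 0.07633
Blocking probability P_7 = 0.07633 (7.63%)
L = ρ[1 - (K+1)ρ^K + Kρ^(K+1)] / [(1-ρ)(1-ρ^(K+1))]
L = 0.87931 × (1 - 8×0.406438 + 7×0.357385) / ((1 - 0.87931) × (1 - 0.357385)) = 2.8366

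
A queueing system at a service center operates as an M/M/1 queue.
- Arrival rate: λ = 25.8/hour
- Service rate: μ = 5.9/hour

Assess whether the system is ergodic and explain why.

Stability requires ρ = λ/(cμ) < 1
ρ = 25.8/(1 × 5.9) = 25.8/5.90 = 4.3729
Since 4.3729 ≥ 1, the system is UNSTABLE.
Queue grows without bound. Need μ > λ = 25.8.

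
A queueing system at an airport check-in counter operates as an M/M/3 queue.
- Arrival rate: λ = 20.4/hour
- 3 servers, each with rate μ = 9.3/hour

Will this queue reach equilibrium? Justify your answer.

Stability requires ρ = λ/(cμ) < 1
ρ = 20.4/(3 × 9.3) = 20.4/27.90 = 0.7312
Since 0.7312 < 1, the system is STABLE.
The servers are busy 73.12% of the time.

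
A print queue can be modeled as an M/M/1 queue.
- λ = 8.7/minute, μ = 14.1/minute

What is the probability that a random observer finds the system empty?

ρ = λ/μ = 8.7/14.1 = 0.6170
P(0) = 1 - ρ = 1 - 0.6170 = 0.3830
The server is idle 38.30% of the time.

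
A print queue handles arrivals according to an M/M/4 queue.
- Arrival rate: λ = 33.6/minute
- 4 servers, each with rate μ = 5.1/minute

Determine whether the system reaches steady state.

Stability requires ρ = λ/(cμ) < 1
ρ = 33.6/(4 × 5.1) = 33.6/20.40 = 1.6471
Since 1.6471 ≥ 1, the system is UNSTABLE.
Need c > λ/μ = 33.6/5.1 = 6.59.
Minimum servers needed: c = 7.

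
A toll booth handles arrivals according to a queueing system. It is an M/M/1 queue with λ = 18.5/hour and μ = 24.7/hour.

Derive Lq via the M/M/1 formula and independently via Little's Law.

Method 1 (direct): Lq = λ²/(μ(μ-λ)) = 342.25/(24.7 × 6.20) = 2.2349

Method 2 (Little's Law):
W = 1/(μ-λ) = 1/6.20 = 0.16129
Wq = W - 1/μ = 0.16129 - 0.040486 = 0.120804
Lq = λWq = 18.5 × 0.120804 = 2.2349 ✔ (matches Method 1)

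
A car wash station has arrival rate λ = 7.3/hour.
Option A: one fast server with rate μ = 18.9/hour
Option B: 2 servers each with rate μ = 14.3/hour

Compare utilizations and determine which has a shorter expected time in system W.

Option A: single server μ = 18.9 (M/M/1)
  ρ_A = 7.3/18.9 = 0.3862
  W_A = 1/(μ-λ) = 1/(18.9-7.3) = 1/11.60 = 0.08621

Option B: 2 servers μ = 14.3 (M/M/2)
  ρ_B = λ/(cμ) = 7.3/(2×14.3) = 0.2552
  Offered load a = λ/μ = cρ = 7.3/14.3 = 0.5105
  P₀ = [ Σₙ₌₀^1 aⁿ/n! + a^2/(2!(1-ρ)) ]⁻¹
  Σ = a^0/0! + a^1/1! = 1.0000 + 0.5105 = 1.5105
  a^2/(2!(1-ρ)) = 0.26060/(2 × 0.74476) = 0.1750
  P₀ = 1/(1.5105 + 0.1750) = 0.5933
  Lq = P₀·a^2·ρ / (2!(1-ρ)²) = 0.59331 × 0.26060 × 0.25524 / (2 × 0.55466) = 0.03558
  Wq_B = Lq/λ = 0.035576/7.3 = 0.004873
  W_B = Wq_B + 1/μ = 0.004873 + 0.06993 = 0.07480

Since W_B = 0.07480 < W_A = 0.08621, Option B (multiple servers) has the shorter time in system.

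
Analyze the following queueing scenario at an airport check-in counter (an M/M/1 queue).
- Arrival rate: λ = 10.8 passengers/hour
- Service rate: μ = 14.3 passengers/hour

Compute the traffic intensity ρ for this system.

Server utilization: ρ = λ/μ
ρ = 10.8/14.3 = 0.7552
The server is busy 75.52% of the time.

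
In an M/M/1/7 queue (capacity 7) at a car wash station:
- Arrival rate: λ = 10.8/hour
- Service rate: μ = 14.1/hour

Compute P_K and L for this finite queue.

ρ = λ/μ = 10.8/14.1 = 0.76596
P₀ = (1-ρ)/(1-ρ^(K+1)) = (1-0.76596)/(1-0.76596^8) = 0.2340/0.8815 = 0.2655
P_K = P₀×ρ^K = 0.2655 × 0.76596^7 = 0.2655 × 0.1547 = 0.04107
Blocking probability P_7 = 0.04107 (4.11%)
L = ρ[1 - (K+1)ρ^K + Kρ^(K+1)] / [(1-ρ)(1-ρ^(K+1))]
L = 0.76596 × (1 - 8×0.154683 + 7×0.118481) / ((1 - 0.76596) × (1 - 0.118481)) = 2.1975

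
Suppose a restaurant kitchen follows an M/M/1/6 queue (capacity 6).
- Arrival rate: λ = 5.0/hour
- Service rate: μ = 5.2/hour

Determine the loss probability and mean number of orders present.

ρ = λ/μ = 5.0/5.2 = 0.96154
P₀ = (1-ρ)/(1-ρ^(K+1)) = (1-0.96154)/(1-0.96154^7) = 0.03846/0.2401 = 0.1602
P_K = P₀×ρ^K = 0.1602 × 0.96154^6 = 0.1602 × 0.7903 = 0.1266
Blocking probability P_6 = 0.1266 (12.66%)
L = ρ[1 - (K+1)ρ^K + Kρ^(K+1)] / [(1-ρ)(1-ρ^(K+1))]
L = 0.96154 × (1 - 7×0.7903221 + 6×0.7599263) / ((1 - 0.96154) × (1 - 0.7599263)) = 2.8433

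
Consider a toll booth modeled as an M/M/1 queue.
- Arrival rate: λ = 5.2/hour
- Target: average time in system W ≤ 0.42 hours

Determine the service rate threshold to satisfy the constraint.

For M/M/1: W = 1/(μ-λ)
Need W ≤ 0.42, so 1/(μ-λ) ≤ 0.42
μ - λ ≥ 1/0.42 = 2.3810
μ ≥ 5.2 + 2.3810 = 7.5810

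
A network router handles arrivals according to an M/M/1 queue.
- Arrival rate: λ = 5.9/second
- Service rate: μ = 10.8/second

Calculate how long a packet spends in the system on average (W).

First, compute utilization: ρ = λ/μ = 5.9/10.8 = 0.5463
For M/M/1: W = 1/(μ-λ)
W = 1/(10.8-5.9) = 1/4.90
W = 0.2041 seconds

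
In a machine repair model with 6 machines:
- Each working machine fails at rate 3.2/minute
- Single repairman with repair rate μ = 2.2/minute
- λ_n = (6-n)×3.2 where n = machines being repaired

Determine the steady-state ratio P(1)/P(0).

P(1)/P(0) = ∏_{i=0}^{1-1} λ_i/μ_{i+1}
= (6-0)×3.2/2.2
= 8.7273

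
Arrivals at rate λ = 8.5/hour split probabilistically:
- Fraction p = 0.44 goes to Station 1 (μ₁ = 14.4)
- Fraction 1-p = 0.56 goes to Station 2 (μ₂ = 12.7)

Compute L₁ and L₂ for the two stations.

Effective rates: λ₁ = 8.5×0.44 = 3.74, λ₂ = 8.5×0.56 = 4.76
Station 1: ρ₁ = 3.74/14.4 = 0.2597, L₁ = ρ₁/(1-ρ₁) = 0.2597/(1-0.2597) = 0.3508
Station 2: ρ₂ = 4.76/12.7 = 0.3748, L₂ = ρ₂/(1-ρ₂) = 0.3748/(1-0.3748) = 0.5995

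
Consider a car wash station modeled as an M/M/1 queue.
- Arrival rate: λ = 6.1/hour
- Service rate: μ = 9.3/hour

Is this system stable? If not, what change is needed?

Stability requires ρ = λ/(cμ) < 1
ρ = 6.1/(1 × 9.3) = 6.1/9.30 = 0.6559
Since 0.6559 < 1, the system is STABLE.
The server is busy 65.59% of the time.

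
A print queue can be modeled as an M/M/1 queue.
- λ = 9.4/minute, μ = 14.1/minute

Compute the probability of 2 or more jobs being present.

ρ = λ/μ = 9.4/14.1 = 0.66667
P(N ≥ n) = ρⁿ
P(N ≥ 2) = 0.66667^2
P(N ≥ 2) = 0.4444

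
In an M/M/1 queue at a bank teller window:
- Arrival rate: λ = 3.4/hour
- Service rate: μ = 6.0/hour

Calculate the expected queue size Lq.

ρ = λ/μ = 3.4/6.0 = 0.5667
For M/M/1: Lq = λ²/(μ(μ-λ))
Lq = 11.56/(6.0 × 2.60)
Lq = 0.7410 transactions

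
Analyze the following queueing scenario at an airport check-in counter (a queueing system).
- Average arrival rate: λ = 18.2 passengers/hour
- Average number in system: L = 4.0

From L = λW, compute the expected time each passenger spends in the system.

Little's Law: L = λW, so W = L/λ
W = 4.0/18.2 = 0.2198 hours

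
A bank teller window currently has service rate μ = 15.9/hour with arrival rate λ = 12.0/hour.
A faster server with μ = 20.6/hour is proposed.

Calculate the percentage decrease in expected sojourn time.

System 1: ρ₁ = 12.0/15.9 = 0.7547, W₁ = 1/(15.9-12.0) = 0.25641
System 2: ρ₂ = 12.0/20.6 = 0.5825, W₂ = 1/(20.6-12.0) = 0.11628
Improvement: (W₁-W₂)/W₁ = (0.25641-0.11628)/0.25641 = 54.65%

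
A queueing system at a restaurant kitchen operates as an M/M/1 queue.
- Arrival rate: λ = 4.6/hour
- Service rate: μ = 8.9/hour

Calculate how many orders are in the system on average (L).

ρ = λ/μ = 4.6/8.9 = 0.5169
For M/M/1: L = λ/(μ-λ)
L = 4.6/(8.9-4.6) = 4.6/4.30
L = 1.0698 orders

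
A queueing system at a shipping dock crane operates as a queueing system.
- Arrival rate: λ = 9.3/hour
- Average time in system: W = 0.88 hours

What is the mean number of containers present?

Little's Law: L = λW
L = 9.3 × 0.88 = 8.1840 containers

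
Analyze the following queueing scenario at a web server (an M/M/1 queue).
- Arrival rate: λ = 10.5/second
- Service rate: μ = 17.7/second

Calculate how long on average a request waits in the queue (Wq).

First, compute utilization: ρ = λ/μ = 10.5/17.7 = 0.5932
For M/M/1: Wq = λ/(μ(μ-λ))
Wq = 10.5/(17.7 × (17.7-10.5))
Wq = 10.5/(17.7 × 7.20)
Wq = 0.08239 seconds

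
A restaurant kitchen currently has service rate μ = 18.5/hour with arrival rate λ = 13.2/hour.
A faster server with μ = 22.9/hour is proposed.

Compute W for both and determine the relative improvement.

System 1: ρ₁ = 13.2/18.5 = 0.7135, W₁ = 1/(18.5-13.2) = 0.1887
System 2: ρ₂ = 13.2/22.9 = 0.5764, W₂ = 1/(22.9-13.2) = 0.1031
Improvement: (W₁-W₂)/W₁ = (0.1887-0.1031)/0.1887 = 45.36%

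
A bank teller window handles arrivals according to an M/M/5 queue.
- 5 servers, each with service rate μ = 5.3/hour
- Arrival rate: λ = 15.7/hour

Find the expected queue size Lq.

Traffic intensity: ρ = λ/(cμ) = 15.7/(5×5.3) = 0.5925
Since ρ = 0.5925 < 1, system is stable.
Offered load a = λ/μ = cρ = 15.7/5.3 = 2.9623
P₀ = [ Σₙ₌₀^4 aⁿ/n! + a^5/(5!(1-ρ)) ]⁻¹
Σ = a^0/0! + a^1/1! + a^2/2! + a^3/3! + a^4/4! = 1.0000 + 2.9623 + 4.3875 + 4.3323 + 3.2084 = 15.8905
a^5/(5!(1-ρ)) = 228.0967/(120 × 0.40755) = 4.6640
P₀ = 1/(15.8905 + 4.6640) = 0.04865
Lq = P₀·a^5·ρ / (5!(1-ρ)²) = 0.04865 × 228.0967 × 0.5925 / (120 × 0.1661) = 0.3299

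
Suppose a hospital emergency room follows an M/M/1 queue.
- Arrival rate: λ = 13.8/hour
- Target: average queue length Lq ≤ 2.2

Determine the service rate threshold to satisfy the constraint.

For M/M/1: Lq = λ²/(μ(μ-λ))
Need Lq ≤ 2.2, i.e. μ(μ-λ) ≥ λ²/2.2
μ² - 13.8μ - 190.44/2.2 ≥ 0  →  μ² - 13.8μ - 86.563636 ≥ 0
Quadratic formula (positive root): μ = [λ + √(λ² + 4×86.563636)]/2
Discriminant: 190.44 + 4×86.563636 = 536.6945, √536.6945 = 23.16667
μ ≥ (13.8 + 23.16667)/2 = 18.4833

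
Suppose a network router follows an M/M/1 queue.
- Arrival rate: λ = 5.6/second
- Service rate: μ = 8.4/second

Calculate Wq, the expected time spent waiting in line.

First, compute utilization: ρ = λ/μ = 5.6/8.4 = 0.6667
For M/M/1: Wq = λ/(μ(μ-λ))
Wq = 5.6/(8.4 × (8.4-5.6))
Wq = 5.6/(8.4 × 2.80)
Wq = 0.2381 seconds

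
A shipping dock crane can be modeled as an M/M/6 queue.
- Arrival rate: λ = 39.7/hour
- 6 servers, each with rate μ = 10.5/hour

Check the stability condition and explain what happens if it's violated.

Stability requires ρ = λ/(cμ) < 1
ρ = 39.7/(6 × 10.5) = 39.7/63.00 = 0.6302
Since 0.6302 < 1, the system is STABLE.
The servers are busy 63.02% of the time.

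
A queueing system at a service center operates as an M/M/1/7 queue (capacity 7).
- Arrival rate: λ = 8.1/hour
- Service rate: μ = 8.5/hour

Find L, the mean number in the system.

ρ = λ/μ = 8.1/8.5 = 0.95294
P₀ = (1-ρ)/(1-ρ^(K+1)) = (1-0.95294)/(1-0.95294^8) = 0.04706/0.3200 = 0.1471
P_K = P₀×ρ^K = 0.1471 × 0.95294^7 = 0.1471 × 0.7136 = 0.1050
L = ρ[1 - (K+1)ρ^K + Kρ^(K+1)] / [(1-ρ)(1-ρ^(K+1))]
L = 0.95294 × (1 - 8×0.71360667 + 7×0.68002434) / ((1 - 0.95294) × (1 - 0.68002434)) = 3.2476 customers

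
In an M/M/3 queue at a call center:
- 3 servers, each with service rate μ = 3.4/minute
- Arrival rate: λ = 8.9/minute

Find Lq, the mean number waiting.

Traffic intensity: ρ = λ/(cμ) = 8.9/(3×3.4) = 0.8725
Since ρ = 0.8725 < 1, system is stable.
Offered load a = λ/μ = cρ = 8.9/3.4 = 2.6176
P₀ = [ Σₙ₌₀^2 aⁿ/n! + a^3/(3!(1-ρ)) ]⁻¹
Σ = a^0/0! + a^1/1! + a^2/2! = 1.00000 + 2.61765 + 3.42604 = 7.0437
a^3/(3!(1-ρ)) = 17.9363/(6 × 0.127451) = 23.4552
P₀ = 1/(7.0437 + 23.4552) = 0.03279
Lq = P₀·a^3·ρ / (3!(1-ρ)²) = 0.0327881 × 17.9363 × 0.872549 / (6 × 0.0162438) = 5.2650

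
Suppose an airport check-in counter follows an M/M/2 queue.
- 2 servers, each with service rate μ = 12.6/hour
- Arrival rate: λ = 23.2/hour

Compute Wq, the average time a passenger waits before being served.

Traffic intensity: ρ = λ/(cμ) = 23.2/(2×12.6) = 0.9206
Since ρ = 0.9206 < 1, system is stable.
Offered load a = λ/μ = cρ = 23.2/12.6 = 1.8413
P₀ = [ Σₙ₌₀^1 aⁿ/n! + a^2/(2!(1-ρ)) ]⁻¹
Σ = a^0/0! + a^1/1! = 1.0000 + 1.8413 = 2.8413
a^2/(2!(1-ρ)) = 3.39027/(2 × 0.0793651) = 21.3587
P₀ = 1/(2.8413 + 21.3587) = 0.04132
Lq = P₀·a^2·ρ / (2!(1-ρ)²) = 0.04132231 × 3.390275 × 0.9206349 / (2 × 0.006298816) = 10.2381
Wq = Lq/λ = 10.2381/23.2 = 0.4413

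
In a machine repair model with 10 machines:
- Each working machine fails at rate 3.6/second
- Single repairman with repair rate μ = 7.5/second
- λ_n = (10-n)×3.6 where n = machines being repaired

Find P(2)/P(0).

P(2)/P(0) = ∏_{i=0}^{2-1} λ_i/μ_{i+1}
= (10-0)×3.6/7.5 × (10-1)×3.6/7.5
= 20.7360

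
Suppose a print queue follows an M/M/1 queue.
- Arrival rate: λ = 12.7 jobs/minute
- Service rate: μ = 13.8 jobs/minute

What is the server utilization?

Server utilization: ρ = λ/μ
ρ = 12.7/13.8 = 0.9203
The server is busy 92.03% of the time.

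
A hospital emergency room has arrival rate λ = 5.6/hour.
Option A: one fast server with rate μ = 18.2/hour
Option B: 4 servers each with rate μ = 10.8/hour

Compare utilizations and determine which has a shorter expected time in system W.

Option A: single server μ = 18.2 (M/M/1)
  ρ_A = 5.6/18.2 = 0.3077
  W_A = 1/(μ-λ) = 1/(18.2-5.6) = 1/12.60 = 0.07937

Option B: 4 servers μ = 10.8 (M/M/4)
  ρ_B = λ/(cμ) = 5.6/(4×10.8) = 0.1296
  Offered load a = λ/μ = cρ = 5.6/10.8 = 0.5185
  P₀ = [ Σₙ₌₀^3 aⁿ/n! + a^4/(4!(1-ρ)) ]⁻¹
  Σ = a^0/0! + a^1/1! + a^2/2! + a^3/3! = 1.0000 + 0.51852 + 0.13443 + 0.023235 = 1.6762
  a^4/(4!(1-ρ)) = 0.07229/(24 × 0.8704) = 0.003461
  P₀ = 1/(1.6762 + 0.003461) = 0.5954
  Lq = P₀·a^4·ρ / (4!(1-ρ)²) = 0.5954 × 0.07229 × 0.1296 / (24 × 0.7575) = 0.0003068
  Wq_B = Lq/λ = 0.000306849/5.6 = 0.000054794
  W_B = Wq_B + 1/μ = 0.000054794 + 0.092593 = 0.09265

Since W_A = 0.07937 < W_B = 0.09265, Option A (single fast server) has the shorter time in system.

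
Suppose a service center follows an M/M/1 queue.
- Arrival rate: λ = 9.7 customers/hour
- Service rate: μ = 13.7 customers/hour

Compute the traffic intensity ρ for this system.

Server utilization: ρ = λ/μ
ρ = 9.7/13.7 = 0.7080
The server is busy 70.80% of the time.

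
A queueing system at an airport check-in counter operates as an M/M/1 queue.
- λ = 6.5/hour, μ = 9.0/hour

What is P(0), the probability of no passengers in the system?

ρ = λ/μ = 6.5/9.0 = 0.7222
P(0) = 1 - ρ = 1 - 0.7222 = 0.2778
The server is idle 27.78% of the time.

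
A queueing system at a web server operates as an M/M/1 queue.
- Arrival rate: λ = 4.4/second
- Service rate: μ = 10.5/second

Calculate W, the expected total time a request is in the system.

First, compute utilization: ρ = λ/μ = 4.4/10.5 = 0.4190
For M/M/1: W = 1/(μ-λ)
W = 1/(10.5-4.4) = 1/6.10
W = 0.1639 seconds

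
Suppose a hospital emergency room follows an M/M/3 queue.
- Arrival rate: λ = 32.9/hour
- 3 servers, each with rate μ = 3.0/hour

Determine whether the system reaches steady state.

Stability requires ρ = λ/(cμ) < 1
ρ = 32.9/(3 × 3.0) = 32.9/9.00 = 3.6556
Since 3.6556 ≥ 1, the system is UNSTABLE.
Need c > λ/μ = 32.9/3.0 = 10.97.
Minimum servers needed: c = 11.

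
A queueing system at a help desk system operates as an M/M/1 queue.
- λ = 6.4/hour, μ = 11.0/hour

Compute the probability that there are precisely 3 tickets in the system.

ρ = λ/μ = 6.4/11.0 = 0.5818
P(n) = (1-ρ)ρⁿ
P(3) = (1-0.5818) × 0.5818^3
P(3) = 0.41820 × 0.19693
P(3) = 0.08236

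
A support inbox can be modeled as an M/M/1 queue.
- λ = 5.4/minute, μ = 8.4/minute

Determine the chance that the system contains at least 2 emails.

ρ = λ/μ = 5.4/8.4 = 0.6429
P(N ≥ n) = ρⁿ
P(N ≥ 2) = 0.6429^2
P(N ≥ 2) = 0.4133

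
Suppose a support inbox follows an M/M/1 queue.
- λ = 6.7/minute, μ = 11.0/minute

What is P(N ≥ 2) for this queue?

ρ = λ/μ = 6.7/11.0 = 0.6091
P(N ≥ n) = ρⁿ
P(N ≥ 2) = 0.6091^2
P(N ≥ 2) = 0.3710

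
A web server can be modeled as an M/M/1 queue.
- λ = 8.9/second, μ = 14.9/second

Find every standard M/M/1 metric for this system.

Step 1: ρ = λ/μ = 8.9/14.9 = 0.5973
Step 2: L = λ/(μ-λ) = 8.9/6.00 = 1.4833
Step 3: Lq = λ²/(μ(μ-λ)) = 79.21/(14.9×6.00) = 0.8860
Step 4: W = 1/(μ-λ) = 1/6.00 = 0.166667
Step 5: Wq = λ/(μ(μ-λ)) = 8.9/(14.9×6.00) = 0.09955
Step 6: P(0) = 1-ρ = 0.4027
Verify: L = λW = 8.9×0.166667 = 1.4833 ✔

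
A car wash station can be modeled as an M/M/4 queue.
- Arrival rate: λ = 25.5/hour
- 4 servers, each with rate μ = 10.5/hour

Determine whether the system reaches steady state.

Stability requires ρ = λ/(cμ) < 1
ρ = 25.5/(4 × 10.5) = 25.5/42.00 = 0.6071
Since 0.6071 < 1, the system is STABLE.
The servers are busy 60.71% of the time.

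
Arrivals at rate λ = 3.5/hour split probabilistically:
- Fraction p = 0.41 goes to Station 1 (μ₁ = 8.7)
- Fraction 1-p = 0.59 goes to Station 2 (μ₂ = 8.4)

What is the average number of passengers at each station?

Effective rates: λ₁ = 3.5×0.41 = 1.435, λ₂ = 3.5×0.59 = 2.065
Station 1: ρ₁ = 1.435/8.7 = 0.1649, L₁ = ρ₁/(1-ρ₁) = 0.1649/(1-0.1649) = 0.1975
Station 2: ρ₂ = 2.065/8.4 = 0.24583, L₂ = ρ₂/(1-ρ₂) = 0.24583/(1-0.24583) = 0.3260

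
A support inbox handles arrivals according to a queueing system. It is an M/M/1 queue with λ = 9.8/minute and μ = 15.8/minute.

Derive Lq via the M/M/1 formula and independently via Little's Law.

Method 1 (direct): Lq = λ²/(μ(μ-λ)) = 96.04/(15.8 × 6.00) = 1.0131

Method 2 (Little's Law):
W = 1/(μ-λ) = 1/6.00 = 0.16667
Wq = W - 1/μ = 0.16667 - 0.063291 = 0.10338
Lq = λWq = 9.8 × 0.10338 = 1.0131 ✔ (matches Method 1)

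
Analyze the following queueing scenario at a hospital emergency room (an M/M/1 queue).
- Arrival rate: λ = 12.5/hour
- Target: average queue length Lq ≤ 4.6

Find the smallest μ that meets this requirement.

For M/M/1: Lq = λ²/(μ(μ-λ))
Need Lq ≤ 4.6, i.e. μ(μ-λ) ≥ λ²/4.6
μ² - 12.5μ - 156.25/4.6 ≥ 0  →  μ² - 12.5μ - 33.9674 ≥ 0
Quadratic formula (positive root): μ = [λ + √(λ² + 4×33.9674)]/2
Discriminant: 156.25 + 4×33.9674 = 292.1196, √292.1196 = 17.09151
μ ≥ (12.5 + 17.09151)/2 = 14.7958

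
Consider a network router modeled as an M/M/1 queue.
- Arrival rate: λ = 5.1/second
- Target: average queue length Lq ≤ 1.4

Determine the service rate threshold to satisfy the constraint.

For M/M/1: Lq = λ²/(μ(μ-λ))
Need Lq ≤ 1.4, i.e. μ(μ-λ) ≥ λ²/1.4
μ² - 5.1μ - 26.01/1.4 ≥ 0  →  μ² - 5.1μ - 18.57857 ≥ 0
Quadratic formula (positive root): μ = [λ + √(λ² + 4×18.57857)]/2
Discriminant: 26.01 + 4×18.57857 = 100.3243, √100.3243 = 10.0162
μ ≥ (5.1 + 10.0162)/2 = 7.5581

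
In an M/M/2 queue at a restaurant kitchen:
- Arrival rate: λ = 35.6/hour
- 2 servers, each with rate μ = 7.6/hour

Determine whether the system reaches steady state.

Stability requires ρ = λ/(cμ) < 1
ρ = 35.6/(2 × 7.6) = 35.6/15.20 = 2.3421
Since 2.3421 ≥ 1, the system is UNSTABLE.
Need c > λ/μ = 35.6/7.6 = 4.68.
Minimum servers needed: c = 5.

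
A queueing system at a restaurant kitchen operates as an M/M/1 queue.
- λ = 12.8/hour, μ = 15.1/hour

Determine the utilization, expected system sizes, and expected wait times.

Step 1: ρ = λ/μ = 12.8/15.1 = 0.8477
Step 2: L = λ/(μ-λ) = 12.8/2.30 = 5.5652
Step 3: Lq = λ²/(μ(μ-λ)) = 163.84/(15.1×2.30) = 4.7175
Step 4: W = 1/(μ-λ) = 1/2.30 = 0.43478
Step 5: Wq = λ/(μ(μ-λ)) = 12.8/(15.1×2.30) = 0.3686
Step 6: P(0) = 1-ρ = 0.1523
Verify: L = λW = 12.8×0.43478 = 5.5652 ✔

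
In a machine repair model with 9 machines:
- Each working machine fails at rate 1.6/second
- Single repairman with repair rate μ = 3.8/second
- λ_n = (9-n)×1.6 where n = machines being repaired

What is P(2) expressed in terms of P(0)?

P(2)/P(0) = ∏_{i=0}^{2-1} λ_i/μ_{i+1}
= (9-0)×1.6/3.8 × (9-1)×1.6/3.8
= 12.7645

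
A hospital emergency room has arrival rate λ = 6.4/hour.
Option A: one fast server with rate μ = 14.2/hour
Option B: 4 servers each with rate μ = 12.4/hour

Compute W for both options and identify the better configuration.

Option A: single server μ = 14.2 (M/M/1)
  ρ_A = 6.4/14.2 = 0.4507
  W_A = 1/(μ-λ) = 1/(14.2-6.4) = 1/7.80 = 0.1282

Option B: 4 servers μ = 12.4 (M/M/4)
  ρ_B = λ/(cμ) = 6.4/(4×12.4) = 0.1290
  Offered load a = λ/μ = cρ = 6.4/12.4 = 0.5161
  P₀ = [ Σₙ₌₀^3 aⁿ/n! + a^4/(4!(1-ρ)) ]⁻¹
  Σ = a^0/0! + a^1/1! + a^2/2! + a^3/3! = 1.0000 + 0.5161 + 0.1332 + 0.02292 = 1.6722
  a^4/(4!(1-ρ)) = 0.07096/(24 × 0.8710) = 0.003395
  P₀ = 1/(1.6722 + 0.003395) = 0.5968
  Lq = P₀·a^4·ρ / (4!(1-ρ)²) = 0.5968 × 0.07096 × 0.1290 / (24 × 0.7586) = 0.0003001
  Wq_B = Lq/λ = 0.00030015/6.4 = 0.000046898
  W_B = Wq_B + 1/μ = 0.000046898 + 0.080645 = 0.08069

Since W_B = 0.08069 < W_A = 0.1282, Option B (multiple servers) has the shorter time in system.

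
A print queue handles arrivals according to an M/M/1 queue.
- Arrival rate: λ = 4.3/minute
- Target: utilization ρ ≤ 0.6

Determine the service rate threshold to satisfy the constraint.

ρ = λ/μ, so μ = λ/ρ
μ ≥ 4.3/0.6 = 7.1667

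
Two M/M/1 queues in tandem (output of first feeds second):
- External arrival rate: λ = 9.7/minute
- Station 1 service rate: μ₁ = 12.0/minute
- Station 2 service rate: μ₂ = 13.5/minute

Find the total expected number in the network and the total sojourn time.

By Jackson's theorem, each station behaves as independent M/M/1.
Station 1: ρ₁ = 9.7/12.0 = 0.8083, L₁ = ρ₁/(1-ρ₁) = λ/(μ₁-λ) = 9.7/2.30 = 4.2174
Station 2: ρ₂ = 9.7/13.5 = 0.7185, L₂ = ρ₂/(1-ρ₂) = λ/(μ₂-λ) = 9.7/3.80 = 2.5526
Total: L = L₁ + L₂ = 4.2174 + 2.5526 = 6.7700
W = L/λ = 6.7700/9.7 = 0.6979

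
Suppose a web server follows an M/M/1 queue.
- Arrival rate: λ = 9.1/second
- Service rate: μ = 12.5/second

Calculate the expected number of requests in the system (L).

ρ = λ/μ = 9.1/12.5 = 0.7280
For M/M/1: L = λ/(μ-λ)
L = 9.1/(12.5-9.1) = 9.1/3.40
L = 2.6765 requests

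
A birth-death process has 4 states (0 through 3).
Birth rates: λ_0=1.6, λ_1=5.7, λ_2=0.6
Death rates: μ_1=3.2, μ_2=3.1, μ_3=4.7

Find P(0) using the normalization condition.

Ratios P(n)/P(0) = (λ₀···λₙ₋₁)/(μ₁···μₙ):
P(1)/P(0) = (1.6)/(3.2) = 0.50000
P(2)/P(0) = (1.6×5.7)/(3.2×3.1) = 0.91935
P(3)/P(0) = (1.6×5.7×0.6)/(3.2×3.1×4.7) = 0.11736

Normalization: ∑ P(n) = 1
P(0) × (1.0000 + 0.50000 + 0.91935 + 0.11736) = 1
P(0) × 2.5367 = 1
P(0) = 1/2.5367 = 0.3942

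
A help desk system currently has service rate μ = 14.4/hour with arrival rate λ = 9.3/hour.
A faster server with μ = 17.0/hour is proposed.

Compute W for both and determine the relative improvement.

System 1: ρ₁ = 9.3/14.4 = 0.6458, W₁ = 1/(14.4-9.3) = 0.19608
System 2: ρ₂ = 9.3/17.0 = 0.5471, W₂ = 1/(17.0-9.3) = 0.12987
Improvement: (W₁-W₂)/W₁ = (0.19608-0.12987)/0.19608 = 33.77%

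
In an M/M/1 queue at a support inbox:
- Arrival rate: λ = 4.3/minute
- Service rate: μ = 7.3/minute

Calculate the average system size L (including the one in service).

ρ = λ/μ = 4.3/7.3 = 0.5890
For M/M/1: L = λ/(μ-λ)
L = 4.3/(7.3-4.3) = 4.3/3.00
L = 1.4333 emails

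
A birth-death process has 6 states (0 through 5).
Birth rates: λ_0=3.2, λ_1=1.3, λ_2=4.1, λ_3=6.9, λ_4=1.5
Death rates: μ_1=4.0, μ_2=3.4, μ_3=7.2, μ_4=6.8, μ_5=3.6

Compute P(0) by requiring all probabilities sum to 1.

Ratios P(n)/P(0) = (λ₀···λₙ₋₁)/(μ₁···μₙ):
P(1)/P(0) = (3.2)/(4.0) = 0.800000
P(2)/P(0) = (3.2×1.3)/(4.0×3.4) = 0.305882
P(3)/P(0) = (3.2×1.3×4.1)/(4.0×3.4×7.2) = 0.174183
P(4)/P(0) = (3.2×1.3×4.1×6.9)/(4.0×3.4×7.2×6.8) = 0.176745
P(5)/P(0) = (3.2×1.3×4.1×6.9×1.5)/(4.0×3.4×7.2×6.8×3.6) = 0.0736436

Normalization: ∑ P(n) = 1
P(0) × (1.00000 + 0.800000 + 0.305882 + 0.174183 + 0.176745 + 0.0736436) = 1
P(0) × 2.5305 = 1
P(0) = 1/2.5305 = 0.3952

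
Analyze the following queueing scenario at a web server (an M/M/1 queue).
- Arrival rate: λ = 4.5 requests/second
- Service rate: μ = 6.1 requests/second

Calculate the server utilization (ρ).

Server utilization: ρ = λ/μ
ρ = 4.5/6.1 = 0.7377
The server is busy 73.77% of the time.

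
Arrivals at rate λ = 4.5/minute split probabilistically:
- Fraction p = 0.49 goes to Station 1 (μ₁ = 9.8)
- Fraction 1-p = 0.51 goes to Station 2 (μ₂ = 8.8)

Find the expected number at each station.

Effective rates: λ₁ = 4.5×0.49 = 2.205, λ₂ = 4.5×0.51 = 2.295
Station 1: ρ₁ = 2.205/9.8 = 0.2250, L₁ = ρ₁/(1-ρ₁) = 0.2250/(1-0.2250) = 0.2903
Station 2: ρ₂ = 2.295/8.8 = 0.2608, L₂ = ρ₂/(1-ρ₂) = 0.2608/(1-0.2608) = 0.3528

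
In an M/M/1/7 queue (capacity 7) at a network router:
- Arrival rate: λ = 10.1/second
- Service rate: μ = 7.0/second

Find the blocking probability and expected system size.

ρ = λ/μ = 10.1/7.0 = 1.44286
P₀ = (1-ρ)/(1-ρ^(K+1)) = (1-1.44286)/(1-1.44286^8) = -0.4429/-17.7842 = 0.02490
P_K = P₀×ρ^K = 0.02490 × 1.44286^7 = 0.02490 × 13.0188 = 0.3242
Blocking probability P_7 = 0.3242 (32.42%)
L = ρ[1 - (K+1)ρ^K + Kρ^(K+1)] / [(1-ρ)(1-ρ^(K+1))]
L = 1.44286 × (1 - 8×13.01875 + 7×18.78424) / ((1 - 1.44286) × (1 - 18.78424)) = 5.1918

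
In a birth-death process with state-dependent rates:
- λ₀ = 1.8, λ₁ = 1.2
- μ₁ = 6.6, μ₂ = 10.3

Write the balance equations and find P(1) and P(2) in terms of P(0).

Balance equations:
State 0: λ₀P₀ = μ₁P₁ → P₁ = (λ₀/μ₁)P₀ = (1.8/6.6)P₀ = 0.2727P₀
State 1: P₂ = (λ₀λ₁)/(μ₁μ₂)P₀ = (1.8×1.2)/(6.6×10.3)P₀ = 0.03177P₀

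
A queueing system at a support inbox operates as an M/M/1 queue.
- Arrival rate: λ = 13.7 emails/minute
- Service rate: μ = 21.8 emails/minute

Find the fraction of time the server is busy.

Server utilization: ρ = λ/μ
ρ = 13.7/21.8 = 0.6284
The server is busy 62.84% of the time.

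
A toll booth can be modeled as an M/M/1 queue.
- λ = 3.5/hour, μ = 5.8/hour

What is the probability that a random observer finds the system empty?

ρ = λ/μ = 3.5/5.8 = 0.6034
P(0) = 1 - ρ = 1 - 0.6034 = 0.3966
The server is idle 39.66% of the time.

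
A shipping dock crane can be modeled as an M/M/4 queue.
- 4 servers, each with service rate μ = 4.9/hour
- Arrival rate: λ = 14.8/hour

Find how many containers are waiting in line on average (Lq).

Traffic intensity: ρ = λ/(cμ) = 14.8/(4×4.9) = 0.7551
Since ρ = 0.7551 < 1, system is stable.
Offered load a = λ/μ = cρ = 14.8/4.9 = 3.0204
P₀ = [ Σₙ₌₀^3 aⁿ/n! + a^4/(4!(1-ρ)) ]⁻¹
Σ = a^0/0! + a^1/1! + a^2/2! + a^3/3! = 1.0000 + 3.0204 + 4.5614 + 4.5925 = 13.1743
a^4/(4!(1-ρ)) = 83.2267/(24 × 0.244898) = 14.1601
P₀ = 1/(13.1743 + 14.1601) = 0.03658
Lq = P₀·a^4·ρ / (4!(1-ρ)²) = 0.036584 × 83.2267 × 0.75510 / (24 × 0.059975) = 1.5973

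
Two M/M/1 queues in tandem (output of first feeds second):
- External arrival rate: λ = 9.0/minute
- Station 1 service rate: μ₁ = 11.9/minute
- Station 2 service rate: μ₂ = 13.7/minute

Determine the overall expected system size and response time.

By Jackson's theorem, each station behaves as independent M/M/1.
Station 1: ρ₁ = 9.0/11.9 = 0.7563, L₁ = ρ₁/(1-ρ₁) = λ/(μ₁-λ) = 9.0/2.90 = 3.1034
Station 2: ρ₂ = 9.0/13.7 = 0.6569, L₂ = ρ₂/(1-ρ₂) = λ/(μ₂-λ) = 9.0/4.70 = 1.9149
Total: L = L₁ + L₂ = 3.1034 + 1.9149 = 5.0183
W = L/λ = 5.0183/9.0 = 0.5576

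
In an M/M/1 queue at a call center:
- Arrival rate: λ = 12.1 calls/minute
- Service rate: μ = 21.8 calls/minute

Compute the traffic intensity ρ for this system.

Server utilization: ρ = λ/μ
ρ = 12.1/21.8 = 0.5550
The server is busy 55.50% of the time.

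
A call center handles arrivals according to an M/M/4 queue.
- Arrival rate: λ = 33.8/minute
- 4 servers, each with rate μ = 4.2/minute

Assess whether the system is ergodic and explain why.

Stability requires ρ = λ/(cμ) < 1
ρ = 33.8/(4 × 4.2) = 33.8/16.80 = 2.0119
Since 2.0119 ≥ 1, the system is UNSTABLE.
Need c > λ/μ = 33.8/4.2 = 8.05.
Minimum servers needed: c = 9.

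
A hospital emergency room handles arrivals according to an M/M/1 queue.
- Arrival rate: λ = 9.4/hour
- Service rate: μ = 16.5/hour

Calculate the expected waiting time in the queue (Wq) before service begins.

First, compute utilization: ρ = λ/μ = 9.4/16.5 = 0.5697
For M/M/1: Wq = λ/(μ(μ-λ))
Wq = 9.4/(16.5 × (16.5-9.4))
Wq = 9.4/(16.5 × 7.10)
Wq = 0.08024 hours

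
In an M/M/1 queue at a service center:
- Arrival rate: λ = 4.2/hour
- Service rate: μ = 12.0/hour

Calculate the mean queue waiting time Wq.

First, compute utilization: ρ = λ/μ = 4.2/12.0 = 0.3500
For M/M/1: Wq = λ/(μ(μ-λ))
Wq = 4.2/(12.0 × (12.0-4.2))
Wq = 4.2/(12.0 × 7.80)
Wq = 0.04487 hours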